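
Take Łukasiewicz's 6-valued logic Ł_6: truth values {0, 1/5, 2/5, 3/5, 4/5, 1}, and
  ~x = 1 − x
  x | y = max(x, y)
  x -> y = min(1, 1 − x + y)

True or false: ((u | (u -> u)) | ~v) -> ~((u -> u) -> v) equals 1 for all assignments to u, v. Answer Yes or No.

Counterexample: take u = 0, v = 1/5.
u -> u = 0 -> 0 = 1
u | (u -> u) = 0 | 1 = 1
~v = ~1/5 = 4/5
(u | (u -> u)) | ~v = 1 | 4/5 = 1
u -> u = 0 -> 0 = 1
(u -> u) -> v = 1 -> 1/5 = 1/5
~((u -> u) -> v) = ~1/5 = 4/5
((u | (u -> u)) | ~v) -> ~((u -> u) -> v) = 1 -> 4/5 = 4/5
This gives 4/5 ≠ 1.

No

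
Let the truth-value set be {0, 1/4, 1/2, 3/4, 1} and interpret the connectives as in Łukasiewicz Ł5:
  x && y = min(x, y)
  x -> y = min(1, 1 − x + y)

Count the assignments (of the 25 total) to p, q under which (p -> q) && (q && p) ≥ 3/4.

value 1: 1 assignment (counts)
value 3/4: 3 assignments (counts)
value 1/2: 5 assignments
value 1/4: 7 assignments
value 0: 9 assignments
So 4 of the 25 assignments meet the threshold.

4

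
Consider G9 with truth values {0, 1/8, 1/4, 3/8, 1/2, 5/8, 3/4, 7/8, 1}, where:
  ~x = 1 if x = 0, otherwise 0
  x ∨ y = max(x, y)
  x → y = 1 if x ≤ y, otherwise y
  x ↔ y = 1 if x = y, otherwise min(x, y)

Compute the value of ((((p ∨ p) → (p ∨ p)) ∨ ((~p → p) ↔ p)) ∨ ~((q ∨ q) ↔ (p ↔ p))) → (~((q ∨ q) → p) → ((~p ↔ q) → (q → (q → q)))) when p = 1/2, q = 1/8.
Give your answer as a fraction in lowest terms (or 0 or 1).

1

p ∨ p = 1/2 ∨ 1/2 = 1/2
p ∨ p = 1/2 ∨ 1/2 = 1/2
(p ∨ p) → (p ∨ p) = 1/2 → 1/2 = 1
~p = ~1/2 = 0
~p → p = 0 → 1/2 = 1
(~p → p) ↔ p = 1 ↔ 1/2 = 1/2
((p ∨ p) → (p ∨ p)) ∨ ((~p → p) ↔ p) = 1 ∨ 1/2 = 1
q ∨ q = 1/8 ∨ 1/8 = 1/8
p ↔ p = 1/2 ↔ 1/2 = 1
(q ∨ q) ↔ (p ↔ p) = 1/8 ↔ 1 = 1/8
~((q ∨ q) ↔ (p ↔ p)) = ~1/8 = 0
(((p ∨ p) → (p ∨ p)) ∨ ((~p → p) ↔ p)) ∨ ~((q ∨ q) ↔ (p ↔ p)) = 1 ∨ 0 = 1
q ∨ q = 1/8 ∨ 1/8 = 1/8
(q ∨ q) → p = 1/8 → 1/2 = 1
~((q ∨ q) → p) = ~1 = 0
~p = ~1/2 = 0
~p ↔ q = 0 ↔ 1/8 = 0
q → q = 1/8 → 1/8 = 1
q → (q → q) = 1/8 → 1 = 1
(~p ↔ q) → (q → (q → q)) = 0 → 1 = 1
~((q ∨ q) → p) → ((~p ↔ q) → (q → (q → q))) = 0 → 1 = 1
((((p ∨ p) → (p ∨ p)) ∨ ((~p → p) ↔ p)) ∨ ~((q ∨ q) ↔ (p ↔ p))) → (~((q ∨ q) → p) → ((~p ↔ q) → (q → (q → q)))) = 1 → 1 = 1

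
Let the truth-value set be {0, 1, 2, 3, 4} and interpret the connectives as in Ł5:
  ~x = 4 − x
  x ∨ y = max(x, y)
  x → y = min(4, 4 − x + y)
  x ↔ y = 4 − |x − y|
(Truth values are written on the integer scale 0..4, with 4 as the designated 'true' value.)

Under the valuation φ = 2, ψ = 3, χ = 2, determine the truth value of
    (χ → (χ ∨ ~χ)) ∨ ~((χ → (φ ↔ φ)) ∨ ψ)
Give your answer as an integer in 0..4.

4

~χ = ~2 = 2
χ ∨ ~χ = 2 ∨ 2 = 2
χ → (χ ∨ ~χ) = 2 → 2 = 4
φ ↔ φ = 2 ↔ 2 = 4
χ → (φ ↔ φ) = 2 → 4 = 4
(χ → (φ ↔ φ)) ∨ ψ = 4 ∨ 3 = 4
~((χ → (φ ↔ φ)) ∨ ψ) = ~4 = 0
(χ → (χ ∨ ~χ)) ∨ ~((χ → (φ ↔ φ)) ∨ ψ) = 4 ∨ 0 = 4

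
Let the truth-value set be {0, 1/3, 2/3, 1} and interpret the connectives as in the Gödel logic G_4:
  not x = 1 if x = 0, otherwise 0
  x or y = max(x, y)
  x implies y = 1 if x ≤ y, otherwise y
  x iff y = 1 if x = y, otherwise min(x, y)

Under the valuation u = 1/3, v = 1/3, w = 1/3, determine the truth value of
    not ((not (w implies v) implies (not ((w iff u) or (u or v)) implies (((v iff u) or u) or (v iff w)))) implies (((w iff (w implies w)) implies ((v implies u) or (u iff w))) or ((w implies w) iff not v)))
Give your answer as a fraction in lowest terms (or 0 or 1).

0

w implies v = 1/3 implies 1/3 = 1
not (w implies v) = not 1 = 0
w iff u = 1/3 iff 1/3 = 1
u or v = 1/3 or 1/3 = 1/3
(w iff u) or (u or v) = 1 or 1/3 = 1
not ((w iff u) or (u or v)) = not 1 = 0
v iff u = 1/3 iff 1/3 = 1
(v iff u) or u = 1 or 1/3 = 1
v iff w = 1/3 iff 1/3 = 1
((v iff u) or u) or (v iff w) = 1 or 1 = 1
not ((w iff u) or (u or v)) implies (((v iff u) or u) or (v iff w)) = 0 implies 1 = 1
not (w implies v) implies (not ((w iff u) or (u or v)) implies (((v iff u) or u) or (v iff w))) = 0 implies 1 = 1
w implies w = 1/3 implies 1/3 = 1
w iff (w implies w) = 1/3 iff 1 = 1/3
v implies u = 1/3 implies 1/3 = 1
u iff w = 1/3 iff 1/3 = 1
(v implies u) or (u iff w) = 1 or 1 = 1
(w iff (w implies w)) implies ((v implies u) or (u iff w)) = 1/3 implies 1 = 1
w implies w = 1/3 implies 1/3 = 1
not v = not 1/3 = 0
(w implies w) iff not v = 1 iff 0 = 0
((w iff (w implies w)) implies ((v implies u) or (u iff w))) or ((w implies w) iff not v) = 1 or 0 = 1
(not (w implies v) implies (not ((w iff u) or (u or v)) implies (((v iff u) or u) or (v iff w)))) implies (((w iff (w implies w)) implies ((v implies u) or (u iff w))) or ((w implies w) iff not v)) = 1 implies 1 = 1
not ((not (w implies v) implies (not ((w iff u) or (u or v)) implies (((v iff u) or u) or (v iff w)))) implies (((w iff (w implies w)) implies ((v implies u) or (u iff w))) or ((w implies w) iff not v))) = not 1 = 0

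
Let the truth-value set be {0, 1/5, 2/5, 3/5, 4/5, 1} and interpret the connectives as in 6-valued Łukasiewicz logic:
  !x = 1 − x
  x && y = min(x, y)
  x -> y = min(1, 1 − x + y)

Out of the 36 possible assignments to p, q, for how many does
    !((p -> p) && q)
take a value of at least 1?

value 1: 6 assignments (counts)
value 4/5: 6 assignments
value 3/5: 6 assignments
value 2/5: 6 assignments
value 1/5: 6 assignments
value 0: 6 assignments
So 6 of the 36 assignments meet the threshold.

6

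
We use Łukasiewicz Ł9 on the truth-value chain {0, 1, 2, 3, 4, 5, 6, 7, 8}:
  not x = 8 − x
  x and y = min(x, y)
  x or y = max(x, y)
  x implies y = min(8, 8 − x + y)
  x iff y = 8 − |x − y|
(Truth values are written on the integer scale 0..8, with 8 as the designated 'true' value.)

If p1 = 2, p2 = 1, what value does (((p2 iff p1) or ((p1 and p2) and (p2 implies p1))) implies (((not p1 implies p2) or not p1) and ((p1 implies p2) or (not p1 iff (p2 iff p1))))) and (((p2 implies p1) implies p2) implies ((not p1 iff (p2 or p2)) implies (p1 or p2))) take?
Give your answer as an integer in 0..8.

p2 iff p1 = 1 iff 2 = 7
p1 and p2 = 2 and 1 = 1
p2 implies p1 = 1 implies 2 = 8
(p1 and p2) and (p2 implies p1) = 1 and 8 = 1
(p2 iff p1) or ((p1 and p2) and (p2 implies p1)) = 7 or 1 = 7
not p1 = not 2 = 6
not p1 implies p2 = 6 implies 1 = 3
not p1 = not 2 = 6
(not p1 implies p2) or not p1 = 3 or 6 = 6
p1 implies p2 = 2 implies 1 = 7
not p1 = not 2 = 6
p2 iff p1 = 1 iff 2 = 7
not p1 iff (p2 iff p1) = 6 iff 7 = 7
(p1 implies p2) or (not p1 iff (p2 iff p1)) = 7 or 7 = 7
((not p1 implies p2) or not p1) and ((p1 implies p2) or (not p1 iff (p2 iff p1))) = 6 and 7 = 6
((p2 iff p1) or ((p1 and p2) and (p2 implies p1))) implies (((not p1 implies p2) or not p1) and ((p1 implies p2) or (not p1 iff (p2 iff p1)))) = 7 implies 6 = 7
p2 implies p1 = 1 implies 2 = 8
(p2 implies p1) implies p2 = 8 implies 1 = 1
not p1 = not 2 = 6
p2 or p2 = 1 or 1 = 1
not p1 iff (p2 or p2) = 6 iff 1 = 3
p1 or p2 = 2 or 1 = 2
(not p1 iff (p2 or p2)) implies (p1 or p2) = 3 implies 2 = 7
((p2 implies p1) implies p2) implies ((not p1 iff (p2 or p2)) implies (p1 or p2)) = 1 implies 7 = 8
(((p2 iff p1) or ((p1 and p2) and (p2 implies p1))) implies (((not p1 implies p2) or not p1) and ((p1 implies p2) or (not p1 iff (p2 iff p1))))) and (((p2 implies p1) implies p2) implies ((not p1 iff (p2 or p2)) implies (p1 or p2))) = 7 and 8 = 7

7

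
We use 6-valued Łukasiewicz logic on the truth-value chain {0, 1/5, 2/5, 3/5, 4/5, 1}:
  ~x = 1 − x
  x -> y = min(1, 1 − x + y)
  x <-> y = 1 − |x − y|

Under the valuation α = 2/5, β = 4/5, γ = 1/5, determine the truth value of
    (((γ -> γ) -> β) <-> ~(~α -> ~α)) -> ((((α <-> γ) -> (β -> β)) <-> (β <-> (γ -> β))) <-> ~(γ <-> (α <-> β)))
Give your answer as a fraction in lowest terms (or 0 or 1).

γ -> γ = 1/5 -> 1/5 = 1
(γ -> γ) -> β = 1 -> 4/5 = 4/5
~α = ~2/5 = 3/5
~α = ~2/5 = 3/5
~α -> ~α = 3/5 -> 3/5 = 1
~(~α -> ~α) = ~1 = 0
((γ -> γ) -> β) <-> ~(~α -> ~α) = 4/5 <-> 0 = 1/5
α <-> γ = 2/5 <-> 1/5 = 4/5
β -> β = 4/5 -> 4/5 = 1
(α <-> γ) -> (β -> β) = 4/5 -> 1 = 1
γ -> β = 1/5 -> 4/5 = 1
β <-> (γ -> β) = 4/5 <-> 1 = 4/5
((α <-> γ) -> (β -> β)) <-> (β <-> (γ -> β)) = 1 <-> 4/5 = 4/5
α <-> β = 2/5 <-> 4/5 = 3/5
γ <-> (α <-> β) = 1/5 <-> 3/5 = 3/5
~(γ <-> (α <-> β)) = ~3/5 = 2/5
(((α <-> γ) -> (β -> β)) <-> (β <-> (γ -> β))) <-> ~(γ <-> (α <-> β)) = 4/5 <-> 2/5 = 3/5
(((γ -> γ) -> β) <-> ~(~α -> ~α)) -> ((((α <-> γ) -> (β -> β)) <-> (β <-> (γ -> β))) <-> ~(γ <-> (α <-> β))) = 1/5 -> 3/5 = 1

1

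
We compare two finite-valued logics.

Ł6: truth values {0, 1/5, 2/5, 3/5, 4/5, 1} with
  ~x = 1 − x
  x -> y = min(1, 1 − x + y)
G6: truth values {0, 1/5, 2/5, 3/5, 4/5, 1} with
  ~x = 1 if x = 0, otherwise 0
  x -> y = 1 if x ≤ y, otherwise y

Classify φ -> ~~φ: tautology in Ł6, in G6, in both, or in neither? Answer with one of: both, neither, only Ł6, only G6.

In Ł6: every assignment gives 1 — tautology.
In G6: every assignment gives 1 — tautology.

both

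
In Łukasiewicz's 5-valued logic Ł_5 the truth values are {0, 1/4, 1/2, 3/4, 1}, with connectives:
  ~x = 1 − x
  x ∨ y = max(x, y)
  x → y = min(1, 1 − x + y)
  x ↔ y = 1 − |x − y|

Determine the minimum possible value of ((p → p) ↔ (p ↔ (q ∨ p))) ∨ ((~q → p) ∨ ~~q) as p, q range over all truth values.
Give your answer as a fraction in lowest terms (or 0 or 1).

1/2

Take p = 0, q = 1/2:
p → p = 0 → 0 = 1
q ∨ p = 1/2 ∨ 0 = 1/2
p ↔ (q ∨ p) = 0 ↔ 1/2 = 1/2
(p → p) ↔ (p ↔ (q ∨ p)) = 1 ↔ 1/2 = 1/2
~q = ~1/2 = 1/2
~q → p = 1/2 → 0 = 1/2
~q = ~1/2 = 1/2
~~q = ~1/2 = 1/2
(~q → p) ∨ ~~q = 1/2 ∨ 1/2 = 1/2
((p → p) ↔ (p ↔ (q ∨ p))) ∨ ((~q → p) ∨ ~~q) = 1/2 ∨ 1/2 = 1/2
No assignment yields a value below 1/2, so this is the minimum.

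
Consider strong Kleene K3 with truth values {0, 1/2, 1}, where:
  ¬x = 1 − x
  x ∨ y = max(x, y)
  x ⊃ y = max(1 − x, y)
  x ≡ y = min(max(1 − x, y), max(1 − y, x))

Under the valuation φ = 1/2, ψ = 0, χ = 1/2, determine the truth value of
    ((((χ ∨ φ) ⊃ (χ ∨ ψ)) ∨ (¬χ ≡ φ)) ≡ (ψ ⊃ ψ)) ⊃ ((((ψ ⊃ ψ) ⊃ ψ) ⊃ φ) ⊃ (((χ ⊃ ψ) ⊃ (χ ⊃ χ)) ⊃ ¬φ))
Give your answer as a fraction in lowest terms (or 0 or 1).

χ ∨ φ = 1/2 ∨ 1/2 = 1/2
χ ∨ ψ = 1/2 ∨ 0 = 1/2
(χ ∨ φ) ⊃ (χ ∨ ψ) = 1/2 ⊃ 1/2 = 1/2
¬χ = ¬1/2 = 1/2
¬χ ≡ φ = 1/2 ≡ 1/2 = 1/2
((χ ∨ φ) ⊃ (χ ∨ ψ)) ∨ (¬χ ≡ φ) = 1/2 ∨ 1/2 = 1/2
ψ ⊃ ψ = 0 ⊃ 0 = 1
(((χ ∨ φ) ⊃ (χ ∨ ψ)) ∨ (¬χ ≡ φ)) ≡ (ψ ⊃ ψ) = 1/2 ≡ 1 = 1/2
ψ ⊃ ψ = 0 ⊃ 0 = 1
(ψ ⊃ ψ) ⊃ ψ = 1 ⊃ 0 = 0
((ψ ⊃ ψ) ⊃ ψ) ⊃ φ = 0 ⊃ 1/2 = 1
χ ⊃ ψ = 1/2 ⊃ 0 = 1/2
χ ⊃ χ = 1/2 ⊃ 1/2 = 1/2
(χ ⊃ ψ) ⊃ (χ ⊃ χ) = 1/2 ⊃ 1/2 = 1/2
¬φ = ¬1/2 = 1/2
((χ ⊃ ψ) ⊃ (χ ⊃ χ)) ⊃ ¬φ = 1/2 ⊃ 1/2 = 1/2
(((ψ ⊃ ψ) ⊃ ψ) ⊃ φ) ⊃ (((χ ⊃ ψ) ⊃ (χ ⊃ χ)) ⊃ ¬φ) = 1 ⊃ 1/2 = 1/2
((((χ ∨ φ) ⊃ (χ ∨ ψ)) ∨ (¬χ ≡ φ)) ≡ (ψ ⊃ ψ)) ⊃ ((((ψ ⊃ ψ) ⊃ ψ) ⊃ φ) ⊃ (((χ ⊃ ψ) ⊃ (χ ⊃ χ)) ⊃ ¬φ)) = 1/2 ⊃ 1/2 = 1/2

1/2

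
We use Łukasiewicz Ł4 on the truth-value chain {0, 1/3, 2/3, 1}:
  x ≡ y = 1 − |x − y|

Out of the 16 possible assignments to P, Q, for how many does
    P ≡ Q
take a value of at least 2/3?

10

P = 0, Q = 0 ↦ 1  ≥
P = 0, Q = 1/3 ↦ 2/3  ≥
P = 0, Q = 2/3 ↦ 1/3  <
P = 0, Q = 1 ↦ 0  <
P = 1/3, Q = 0 ↦ 2/3  ≥
P = 1/3, Q = 1/3 ↦ 1  ≥
P = 1/3, Q = 2/3 ↦ 2/3  ≥
P = 1/3, Q = 1 ↦ 1/3  <
P = 2/3, Q = 0 ↦ 1/3  <
P = 2/3, Q = 1/3 ↦ 2/3  ≥
P = 2/3, Q = 2/3 ↦ 1  ≥
P = 2/3, Q = 1 ↦ 2/3  ≥
P = 1, Q = 0 ↦ 0  <
P = 1, Q = 1/3 ↦ 1/3  <
P = 1, Q = 2/3 ↦ 2/3  ≥
P = 1, Q = 1 ↦ 1  ≥
So 10 of the 16 assignments meet the threshold.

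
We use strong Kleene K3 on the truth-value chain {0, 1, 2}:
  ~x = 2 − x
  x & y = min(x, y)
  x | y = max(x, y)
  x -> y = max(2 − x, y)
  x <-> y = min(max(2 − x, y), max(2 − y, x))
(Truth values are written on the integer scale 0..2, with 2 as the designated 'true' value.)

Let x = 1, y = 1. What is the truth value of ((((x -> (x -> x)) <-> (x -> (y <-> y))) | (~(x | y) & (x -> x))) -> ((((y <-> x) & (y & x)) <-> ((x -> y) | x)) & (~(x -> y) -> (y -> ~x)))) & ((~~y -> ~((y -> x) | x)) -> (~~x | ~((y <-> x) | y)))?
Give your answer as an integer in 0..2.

x -> x = 1 -> 1 = 1
x -> (x -> x) = 1 -> 1 = 1
y <-> y = 1 <-> 1 = 1
x -> (y <-> y) = 1 -> 1 = 1
(x -> (x -> x)) <-> (x -> (y <-> y)) = 1 <-> 1 = 1
x | y = 1 | 1 = 1
~(x | y) = ~1 = 1
x -> x = 1 -> 1 = 1
~(x | y) & (x -> x) = 1 & 1 = 1
((x -> (x -> x)) <-> (x -> (y <-> y))) | (~(x | y) & (x -> x)) = 1 | 1 = 1
y <-> x = 1 <-> 1 = 1
y & x = 1 & 1 = 1
(y <-> x) & (y & x) = 1 & 1 = 1
x -> y = 1 -> 1 = 1
(x -> y) | x = 1 | 1 = 1
((y <-> x) & (y & x)) <-> ((x -> y) | x) = 1 <-> 1 = 1
x -> y = 1 -> 1 = 1
~(x -> y) = ~1 = 1
~x = ~1 = 1
y -> ~x = 1 -> 1 = 1
~(x -> y) -> (y -> ~x) = 1 -> 1 = 1
(((y <-> x) & (y & x)) <-> ((x -> y) | x)) & (~(x -> y) -> (y -> ~x)) = 1 & 1 = 1
(((x -> (x -> x)) <-> (x -> (y <-> y))) | (~(x | y) & (x -> x))) -> ((((y <-> x) & (y & x)) <-> ((x -> y) | x)) & (~(x -> y) -> (y -> ~x))) = 1 -> 1 = 1
~y = ~1 = 1
~~y = ~1 = 1
y -> x = 1 -> 1 = 1
(y -> x) | x = 1 | 1 = 1
~((y -> x) | x) = ~1 = 1
~~y -> ~((y -> x) | x) = 1 -> 1 = 1
~x = ~1 = 1
~~x = ~1 = 1
y <-> x = 1 <-> 1 = 1
(y <-> x) | y = 1 | 1 = 1
~((y <-> x) | y) = ~1 = 1
~~x | ~((y <-> x) | y) = 1 | 1 = 1
(~~y -> ~((y -> x) | x)) -> (~~x | ~((y <-> x) | y)) = 1 -> 1 = 1
((((x -> (x -> x)) <-> (x -> (y <-> y))) | (~(x | y) & (x -> x))) -> ((((y <-> x) & (y & x)) <-> ((x -> y) | x)) & (~(x -> y) -> (y -> ~x)))) & ((~~y -> ~((y -> x) | x)) -> (~~x | ~((y <-> x) | y))) = 1 & 1 = 1

1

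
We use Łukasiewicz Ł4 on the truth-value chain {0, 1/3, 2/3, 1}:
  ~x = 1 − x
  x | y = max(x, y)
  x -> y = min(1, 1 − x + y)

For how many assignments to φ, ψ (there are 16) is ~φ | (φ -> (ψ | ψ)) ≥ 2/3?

φ = 0, ψ = 0 ↦ 1  ≥
φ = 0, ψ = 1/3 ↦ 1  ≥
φ = 0, ψ = 2/3 ↦ 1  ≥
φ = 0, ψ = 1 ↦ 1  ≥
φ = 1/3, ψ = 0 ↦ 2/3  ≥
φ = 1/3, ψ = 1/3 ↦ 1  ≥
φ = 1/3, ψ = 2/3 ↦ 1  ≥
φ = 1/3, ψ = 1 ↦ 1  ≥
φ = 2/3, ψ = 0 ↦ 1/3  <
φ = 2/3, ψ = 1/3 ↦ 2/3  ≥
φ = 2/3, ψ = 2/3 ↦ 1  ≥
φ = 2/3, ψ = 1 ↦ 1  ≥
φ = 1, ψ = 0 ↦ 0  <
φ = 1, ψ = 1/3 ↦ 1/3  <
φ = 1, ψ = 2/3 ↦ 2/3  ≥
φ = 1, ψ = 1 ↦ 1  ≥
So 13 of the 16 assignments meet the threshold.

13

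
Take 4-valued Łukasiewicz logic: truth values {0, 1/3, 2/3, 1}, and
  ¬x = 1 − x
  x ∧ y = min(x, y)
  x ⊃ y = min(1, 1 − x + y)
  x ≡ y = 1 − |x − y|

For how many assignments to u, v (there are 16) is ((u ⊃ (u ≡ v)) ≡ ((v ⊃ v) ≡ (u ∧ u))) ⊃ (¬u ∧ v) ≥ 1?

u = 0, v = 0 ↦ 1  ≥
u = 0, v = 1/3 ↦ 1  ≥
u = 0, v = 2/3 ↦ 1  ≥
u = 0, v = 1 ↦ 1  ≥
u = 1/3, v = 0 ↦ 2/3  <
u = 1/3, v = 1/3 ↦ 1  ≥
u = 1/3, v = 2/3 ↦ 1  ≥
u = 1/3, v = 1 ↦ 1  ≥
u = 2/3, v = 0 ↦ 0  <
u = 2/3, v = 1/3 ↦ 2/3  <
u = 2/3, v = 2/3 ↦ 2/3  <
u = 2/3, v = 1 ↦ 2/3  <
u = 1, v = 0 ↦ 1  ≥
u = 1, v = 1/3 ↦ 2/3  <
u = 1, v = 2/3 ↦ 1/3  <
u = 1, v = 1 ↦ 0  <
So 8 of the 16 assignments meet the threshold.

8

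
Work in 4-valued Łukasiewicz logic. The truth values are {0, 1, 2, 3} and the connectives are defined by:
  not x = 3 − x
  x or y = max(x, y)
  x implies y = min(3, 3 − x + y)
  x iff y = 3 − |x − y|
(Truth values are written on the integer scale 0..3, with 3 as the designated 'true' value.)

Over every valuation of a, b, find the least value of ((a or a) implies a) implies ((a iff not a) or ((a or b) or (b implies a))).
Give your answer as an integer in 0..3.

2

Take a = 0, b = 1:
a or a = 0 or 0 = 0
(a or a) implies a = 0 implies 0 = 3
not a = not 0 = 3
a iff not a = 0 iff 3 = 0
a or b = 0 or 1 = 1
b implies a = 1 implies 0 = 2
(a or b) or (b implies a) = 1 or 2 = 2
(a iff not a) or ((a or b) or (b implies a)) = 0 or 2 = 2
((a or a) implies a) implies ((a iff not a) or ((a or b) or (b implies a))) = 3 implies 2 = 2
No assignment yields a value below 2, so this is the minimum.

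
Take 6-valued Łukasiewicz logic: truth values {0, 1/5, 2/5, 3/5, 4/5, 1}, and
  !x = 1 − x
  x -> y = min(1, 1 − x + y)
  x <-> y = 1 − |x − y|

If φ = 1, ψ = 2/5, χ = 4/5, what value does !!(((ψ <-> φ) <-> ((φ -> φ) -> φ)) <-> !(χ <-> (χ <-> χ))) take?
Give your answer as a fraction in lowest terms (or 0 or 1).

ψ <-> φ = 2/5 <-> 1 = 2/5
φ -> φ = 1 -> 1 = 1
(φ -> φ) -> φ = 1 -> 1 = 1
(ψ <-> φ) <-> ((φ -> φ) -> φ) = 2/5 <-> 1 = 2/5
χ <-> χ = 4/5 <-> 4/5 = 1
χ <-> (χ <-> χ) = 4/5 <-> 1 = 4/5
!(χ <-> (χ <-> χ)) = !4/5 = 1/5
((ψ <-> φ) <-> ((φ -> φ) -> φ)) <-> !(χ <-> (χ <-> χ)) = 2/5 <-> 1/5 = 4/5
!(((ψ <-> φ) <-> ((φ -> φ) -> φ)) <-> !(χ <-> (χ <-> χ))) = !4/5 = 1/5
!!(((ψ <-> φ) <-> ((φ -> φ) -> φ)) <-> !(χ <-> (χ <-> χ))) = !1/5 = 4/5

4/5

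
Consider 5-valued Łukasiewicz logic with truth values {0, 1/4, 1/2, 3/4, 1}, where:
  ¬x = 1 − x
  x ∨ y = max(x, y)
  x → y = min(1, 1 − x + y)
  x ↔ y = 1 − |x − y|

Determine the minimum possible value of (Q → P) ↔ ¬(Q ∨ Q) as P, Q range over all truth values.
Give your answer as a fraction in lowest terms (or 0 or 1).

0

Take P = 1, Q = 1:
Q → P = 1 → 1 = 1
Q ∨ Q = 1 ∨ 1 = 1
¬(Q ∨ Q) = ¬1 = 0
(Q → P) ↔ ¬(Q ∨ Q) = 1 ↔ 0 = 0
No assignment yields a value below 0, so this is the minimum.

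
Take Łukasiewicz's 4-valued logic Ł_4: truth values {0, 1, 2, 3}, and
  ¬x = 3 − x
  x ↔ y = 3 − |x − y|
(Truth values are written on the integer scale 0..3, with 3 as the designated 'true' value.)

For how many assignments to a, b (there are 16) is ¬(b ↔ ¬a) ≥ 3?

2

a = 0, b = 0 ↦ 3  ≥
a = 0, b = 1 ↦ 2  <
a = 0, b = 2 ↦ 1  <
a = 0, b = 3 ↦ 0  <
a = 1, b = 0 ↦ 2  <
a = 1, b = 1 ↦ 1  <
a = 1, b = 2 ↦ 0  <
a = 1, b = 3 ↦ 1  <
a = 2, b = 0 ↦ 1  <
a = 2, b = 1 ↦ 0  <
a = 2, b = 2 ↦ 1  <
a = 2, b = 3 ↦ 2  <
a = 3, b = 0 ↦ 0  <
a = 3, b = 1 ↦ 1  <
a = 3, b = 2 ↦ 2  <
a = 3, b = 3 ↦ 3  ≥
So 2 of the 16 assignments meet the threshold.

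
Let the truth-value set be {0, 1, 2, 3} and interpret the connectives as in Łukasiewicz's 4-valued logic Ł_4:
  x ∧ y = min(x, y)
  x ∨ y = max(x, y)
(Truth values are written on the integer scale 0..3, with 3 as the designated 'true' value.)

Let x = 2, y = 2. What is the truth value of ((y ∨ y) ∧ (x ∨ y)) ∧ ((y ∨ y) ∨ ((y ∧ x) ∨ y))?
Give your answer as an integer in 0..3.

2

y ∨ y = 2 ∨ 2 = 2
x ∨ y = 2 ∨ 2 = 2
(y ∨ y) ∧ (x ∨ y) = 2 ∧ 2 = 2
y ∨ y = 2 ∨ 2 = 2
y ∧ x = 2 ∧ 2 = 2
(y ∧ x) ∨ y = 2 ∨ 2 = 2
(y ∨ y) ∨ ((y ∧ x) ∨ y) = 2 ∨ 2 = 2
((y ∨ y) ∧ (x ∨ y)) ∧ ((y ∨ y) ∨ ((y ∧ x) ∨ y)) = 2 ∧ 2 = 2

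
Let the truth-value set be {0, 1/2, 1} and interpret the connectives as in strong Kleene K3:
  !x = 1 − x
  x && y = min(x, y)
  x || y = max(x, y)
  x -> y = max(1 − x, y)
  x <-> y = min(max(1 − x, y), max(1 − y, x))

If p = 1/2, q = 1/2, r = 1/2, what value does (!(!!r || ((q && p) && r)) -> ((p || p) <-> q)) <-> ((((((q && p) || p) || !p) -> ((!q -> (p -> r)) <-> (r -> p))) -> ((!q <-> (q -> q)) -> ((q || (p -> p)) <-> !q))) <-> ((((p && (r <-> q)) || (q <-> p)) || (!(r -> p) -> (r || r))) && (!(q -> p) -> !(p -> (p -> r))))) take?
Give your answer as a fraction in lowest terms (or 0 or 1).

1/2

!r = !1/2 = 1/2
!!r = !1/2 = 1/2
q && p = 1/2 && 1/2 = 1/2
(q && p) && r = 1/2 && 1/2 = 1/2
!!r || ((q && p) && r) = 1/2 || 1/2 = 1/2
!(!!r || ((q && p) && r)) = !1/2 = 1/2
p || p = 1/2 || 1/2 = 1/2
(p || p) <-> q = 1/2 <-> 1/2 = 1/2
!(!!r || ((q && p) && r)) -> ((p || p) <-> q) = 1/2 -> 1/2 = 1/2
q && p = 1/2 && 1/2 = 1/2
(q && p) || p = 1/2 || 1/2 = 1/2
!p = !1/2 = 1/2
((q && p) || p) || !p = 1/2 || 1/2 = 1/2
!q = !1/2 = 1/2
p -> r = 1/2 -> 1/2 = 1/2
!q -> (p -> r) = 1/2 -> 1/2 = 1/2
r -> p = 1/2 -> 1/2 = 1/2
(!q -> (p -> r)) <-> (r -> p) = 1/2 <-> 1/2 = 1/2
(((q && p) || p) || !p) -> ((!q -> (p -> r)) <-> (r -> p)) = 1/2 -> 1/2 = 1/2
!q = !1/2 = 1/2
q -> q = 1/2 -> 1/2 = 1/2
!q <-> (q -> q) = 1/2 <-> 1/2 = 1/2
p -> p = 1/2 -> 1/2 = 1/2
q || (p -> p) = 1/2 || 1/2 = 1/2
!q = !1/2 = 1/2
(q || (p -> p)) <-> !q = 1/2 <-> 1/2 = 1/2
(!q <-> (q -> q)) -> ((q || (p -> p)) <-> !q) = 1/2 -> 1/2 = 1/2
((((q && p) || p) || !p) -> ((!q -> (p -> r)) <-> (r -> p))) -> ((!q <-> (q -> q)) -> ((q || (p -> p)) <-> !q)) = 1/2 -> 1/2 = 1/2
r <-> q = 1/2 <-> 1/2 = 1/2
p && (r <-> q) = 1/2 && 1/2 = 1/2
q <-> p = 1/2 <-> 1/2 = 1/2
(p && (r <-> q)) || (q <-> p) = 1/2 || 1/2 = 1/2
r -> p = 1/2 -> 1/2 = 1/2
!(r -> p) = !1/2 = 1/2
r || r = 1/2 || 1/2 = 1/2
!(r -> p) -> (r || r) = 1/2 -> 1/2 = 1/2
((p && (r <-> q)) || (q <-> p)) || (!(r -> p) -> (r || r)) = 1/2 || 1/2 = 1/2
q -> p = 1/2 -> 1/2 = 1/2
!(q -> p) = !1/2 = 1/2
p -> r = 1/2 -> 1/2 = 1/2
p -> (p -> r) = 1/2 -> 1/2 = 1/2
!(p -> (p -> r)) = !1/2 = 1/2
!(q -> p) -> !(p -> (p -> r)) = 1/2 -> 1/2 = 1/2
(((p && (r <-> q)) || (q <-> p)) || (!(r -> p) -> (r || r))) && (!(q -> p) -> !(p -> (p -> r))) = 1/2 && 1/2 = 1/2
(((((q && p) || p) || !p) -> ((!q -> (p -> r)) <-> (r -> p))) -> ((!q <-> (q -> q)) -> ((q || (p -> p)) <-> !q))) <-> ((((p && (r <-> q)) || (q <-> p)) || (!(r -> p) -> (r || r))) && (!(q -> p) -> !(p -> (p -> r)))) = 1/2 <-> 1/2 = 1/2
(!(!!r || ((q && p) && r)) -> ((p || p) <-> q)) <-> ((((((q && p) || p) || !p) -> ((!q -> (p -> r)) <-> (r -> p))) -> ((!q <-> (q -> q)) -> ((q || (p -> p)) <-> !q))) <-> ((((p && (r <-> q)) || (q <-> p)) || (!(r -> p) -> (r || r))) && (!(q -> p) -> !(p -> (p -> r))))) = 1/2 <-> 1/2 = 1/2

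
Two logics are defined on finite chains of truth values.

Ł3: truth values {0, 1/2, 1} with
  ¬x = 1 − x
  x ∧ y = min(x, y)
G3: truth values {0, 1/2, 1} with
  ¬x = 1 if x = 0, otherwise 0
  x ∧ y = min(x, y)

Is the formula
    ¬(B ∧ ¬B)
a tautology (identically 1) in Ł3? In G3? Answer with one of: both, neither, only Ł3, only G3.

In Ł3: at B = 1/2 the value is 1/2 — not a tautology.
In G3: every assignment gives 1 — tautology.

only G3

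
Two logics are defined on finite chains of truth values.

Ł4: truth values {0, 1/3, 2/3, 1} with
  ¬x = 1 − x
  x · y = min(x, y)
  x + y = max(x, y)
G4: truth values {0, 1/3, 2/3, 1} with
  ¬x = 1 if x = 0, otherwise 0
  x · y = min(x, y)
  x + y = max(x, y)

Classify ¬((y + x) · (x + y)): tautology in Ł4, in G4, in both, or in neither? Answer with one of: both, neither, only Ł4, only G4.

neither

In Ł4: at x = 0, y = 1/3 the value is 2/3 — not a tautology.
In G4: at x = 0, y = 1/3 the value is 0 — not a tautology.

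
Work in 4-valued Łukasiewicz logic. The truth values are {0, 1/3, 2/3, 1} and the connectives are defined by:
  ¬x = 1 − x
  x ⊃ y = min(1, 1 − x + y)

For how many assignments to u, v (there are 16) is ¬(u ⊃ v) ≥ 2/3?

3

u = 0, v = 0 ↦ 0  <
u = 0, v = 1/3 ↦ 0  <
u = 0, v = 2/3 ↦ 0  <
u = 0, v = 1 ↦ 0  <
u = 1/3, v = 0 ↦ 1/3  <
u = 1/3, v = 1/3 ↦ 0  <
u = 1/3, v = 2/3 ↦ 0  <
u = 1/3, v = 1 ↦ 0  <
u = 2/3, v = 0 ↦ 2/3  ≥
u = 2/3, v = 1/3 ↦ 1/3  <
u = 2/3, v = 2/3 ↦ 0  <
u = 2/3, v = 1 ↦ 0  <
u = 1, v = 0 ↦ 1  ≥
u = 1, v = 1/3 ↦ 2/3  ≥
u = 1, v = 2/3 ↦ 1/3  <
u = 1, v = 1 ↦ 0  <
So 3 of the 16 assignments meet the threshold.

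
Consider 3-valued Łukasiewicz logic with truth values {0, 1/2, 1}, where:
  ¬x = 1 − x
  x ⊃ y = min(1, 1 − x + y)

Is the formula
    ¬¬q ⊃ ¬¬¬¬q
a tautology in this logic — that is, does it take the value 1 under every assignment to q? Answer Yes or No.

q = 0 ↦ 1
q = 1/2 ↦ 1
q = 1 ↦ 1
Every assignment gives a value ≥ 1.

Yes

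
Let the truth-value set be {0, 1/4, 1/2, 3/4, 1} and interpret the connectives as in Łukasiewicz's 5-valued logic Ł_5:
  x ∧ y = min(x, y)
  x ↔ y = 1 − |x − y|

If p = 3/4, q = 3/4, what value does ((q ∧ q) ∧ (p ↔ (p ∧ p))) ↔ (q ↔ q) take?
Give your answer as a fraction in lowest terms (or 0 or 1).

3/4

q ∧ q = 3/4 ∧ 3/4 = 3/4
p ∧ p = 3/4 ∧ 3/4 = 3/4
p ↔ (p ∧ p) = 3/4 ↔ 3/4 = 1
(q ∧ q) ∧ (p ↔ (p ∧ p)) = 3/4 ∧ 1 = 3/4
q ↔ q = 3/4 ↔ 3/4 = 1
((q ∧ q) ∧ (p ↔ (p ∧ p))) ↔ (q ↔ q) = 3/4 ↔ 1 = 3/4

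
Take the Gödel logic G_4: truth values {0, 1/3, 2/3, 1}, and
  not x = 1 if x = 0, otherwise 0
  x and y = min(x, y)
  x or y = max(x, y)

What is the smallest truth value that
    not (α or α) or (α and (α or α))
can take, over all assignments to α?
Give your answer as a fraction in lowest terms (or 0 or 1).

Take α = 1/3:
α or α = 1/3 or 1/3 = 1/3
not (α or α) = not 1/3 = 0
α or α = 1/3 or 1/3 = 1/3
α and (α or α) = 1/3 and 1/3 = 1/3
not (α or α) or (α and (α or α)) = 0 or 1/3 = 1/3
No assignment yields a value below 1/3, so this is the minimum.

1/3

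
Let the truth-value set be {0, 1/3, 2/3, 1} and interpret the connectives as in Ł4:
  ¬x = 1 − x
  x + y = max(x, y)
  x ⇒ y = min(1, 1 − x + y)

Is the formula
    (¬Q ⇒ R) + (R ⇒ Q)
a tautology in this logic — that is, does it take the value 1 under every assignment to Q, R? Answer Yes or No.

No

Counterexample: take Q = 0, R = 1/3.
¬Q = ¬0 = 1
¬Q ⇒ R = 1 ⇒ 1/3 = 1/3
R ⇒ Q = 1/3 ⇒ 0 = 2/3
(¬Q ⇒ R) + (R ⇒ Q) = 1/3 + 2/3 = 2/3
This gives 2/3 ≠ 1.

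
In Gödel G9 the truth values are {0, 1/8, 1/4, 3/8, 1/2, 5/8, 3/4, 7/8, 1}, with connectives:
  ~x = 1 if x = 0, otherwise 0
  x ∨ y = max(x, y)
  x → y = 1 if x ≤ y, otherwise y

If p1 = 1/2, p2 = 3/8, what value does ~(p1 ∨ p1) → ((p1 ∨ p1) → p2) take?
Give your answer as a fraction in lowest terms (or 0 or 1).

1

p1 ∨ p1 = 1/2 ∨ 1/2 = 1/2
~(p1 ∨ p1) = ~1/2 = 0
p1 ∨ p1 = 1/2 ∨ 1/2 = 1/2
(p1 ∨ p1) → p2 = 1/2 → 3/8 = 3/8
~(p1 ∨ p1) → ((p1 ∨ p1) → p2) = 0 → 3/8 = 1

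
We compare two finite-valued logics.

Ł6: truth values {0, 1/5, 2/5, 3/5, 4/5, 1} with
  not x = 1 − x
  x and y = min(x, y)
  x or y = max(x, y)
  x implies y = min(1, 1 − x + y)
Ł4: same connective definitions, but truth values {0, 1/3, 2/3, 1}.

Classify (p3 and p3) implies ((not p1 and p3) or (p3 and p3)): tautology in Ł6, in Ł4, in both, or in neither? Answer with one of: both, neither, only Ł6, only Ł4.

both

In Ł6: every assignment gives 1 — tautology.
In Ł4: every assignment gives 1 — tautology.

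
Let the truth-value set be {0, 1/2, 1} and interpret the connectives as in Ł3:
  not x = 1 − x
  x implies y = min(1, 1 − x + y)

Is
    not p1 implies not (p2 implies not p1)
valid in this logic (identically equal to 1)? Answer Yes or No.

No

Counterexample: take p1 = 0, p2 = 0.
not p1 = not 0 = 1
p2 implies not p1 = 0 implies 1 = 1
not (p2 implies not p1) = not 1 = 0
not p1 implies not (p2 implies not p1) = 1 implies 0 = 0
This gives 0 ≠ 1.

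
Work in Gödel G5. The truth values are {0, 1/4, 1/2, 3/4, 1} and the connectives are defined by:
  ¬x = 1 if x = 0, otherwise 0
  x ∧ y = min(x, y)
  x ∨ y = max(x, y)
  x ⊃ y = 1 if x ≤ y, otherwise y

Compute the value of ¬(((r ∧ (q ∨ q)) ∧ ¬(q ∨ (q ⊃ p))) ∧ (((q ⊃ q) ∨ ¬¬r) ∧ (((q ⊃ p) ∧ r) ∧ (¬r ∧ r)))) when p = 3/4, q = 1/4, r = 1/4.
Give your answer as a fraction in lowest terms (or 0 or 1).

q ∨ q = 1/4 ∨ 1/4 = 1/4
r ∧ (q ∨ q) = 1/4 ∧ 1/4 = 1/4
q ⊃ p = 1/4 ⊃ 3/4 = 1
q ∨ (q ⊃ p) = 1/4 ∨ 1 = 1
¬(q ∨ (q ⊃ p)) = ¬1 = 0
(r ∧ (q ∨ q)) ∧ ¬(q ∨ (q ⊃ p)) = 1/4 ∧ 0 = 0
q ⊃ q = 1/4 ⊃ 1/4 = 1
¬r = ¬1/4 = 0
¬¬r = ¬0 = 1
(q ⊃ q) ∨ ¬¬r = 1 ∨ 1 = 1
q ⊃ p = 1/4 ⊃ 3/4 = 1
(q ⊃ p) ∧ r = 1 ∧ 1/4 = 1/4
¬r = ¬1/4 = 0
¬r ∧ r = 0 ∧ 1/4 = 0
((q ⊃ p) ∧ r) ∧ (¬r ∧ r) = 1/4 ∧ 0 = 0
((q ⊃ q) ∨ ¬¬r) ∧ (((q ⊃ p) ∧ r) ∧ (¬r ∧ r)) = 1 ∧ 0 = 0
((r ∧ (q ∨ q)) ∧ ¬(q ∨ (q ⊃ p))) ∧ (((q ⊃ q) ∨ ¬¬r) ∧ (((q ⊃ p) ∧ r) ∧ (¬r ∧ r))) = 0 ∧ 0 = 0
¬(((r ∧ (q ∨ q)) ∧ ¬(q ∨ (q ⊃ p))) ∧ (((q ⊃ q) ∨ ¬¬r) ∧ (((q ⊃ p) ∧ r) ∧ (¬r ∧ r)))) = ¬0 = 1

1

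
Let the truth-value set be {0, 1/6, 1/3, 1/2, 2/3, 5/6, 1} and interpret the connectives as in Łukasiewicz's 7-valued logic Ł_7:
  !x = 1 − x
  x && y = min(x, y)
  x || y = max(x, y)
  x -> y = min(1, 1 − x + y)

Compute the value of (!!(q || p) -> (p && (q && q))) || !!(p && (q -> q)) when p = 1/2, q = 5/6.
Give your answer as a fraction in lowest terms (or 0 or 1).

2/3

q || p = 5/6 || 1/2 = 5/6
!(q || p) = !5/6 = 1/6
!!(q || p) = !1/6 = 5/6
q && q = 5/6 && 5/6 = 5/6
p && (q && q) = 1/2 && 5/6 = 1/2
!!(q || p) -> (p && (q && q)) = 5/6 -> 1/2 = 2/3
q -> q = 5/6 -> 5/6 = 1
p && (q -> q) = 1/2 && 1 = 1/2
!(p && (q -> q)) = !1/2 = 1/2
!!(p && (q -> q)) = !1/2 = 1/2
(!!(q || p) -> (p && (q && q))) || !!(p && (q -> q)) = 2/3 || 1/2 = 2/3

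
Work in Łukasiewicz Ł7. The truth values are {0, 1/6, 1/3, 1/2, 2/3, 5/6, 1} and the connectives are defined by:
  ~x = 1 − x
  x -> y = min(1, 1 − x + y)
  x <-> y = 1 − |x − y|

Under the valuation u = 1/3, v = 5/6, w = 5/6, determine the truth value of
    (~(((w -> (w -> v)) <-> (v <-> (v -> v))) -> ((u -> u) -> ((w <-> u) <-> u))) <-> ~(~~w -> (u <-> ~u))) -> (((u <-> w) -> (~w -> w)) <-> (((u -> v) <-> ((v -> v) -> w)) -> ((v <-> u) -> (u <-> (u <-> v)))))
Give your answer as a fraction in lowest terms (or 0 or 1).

w -> v = 5/6 -> 5/6 = 1
w -> (w -> v) = 5/6 -> 1 = 1
v -> v = 5/6 -> 5/6 = 1
v <-> (v -> v) = 5/6 <-> 1 = 5/6
(w -> (w -> v)) <-> (v <-> (v -> v)) = 1 <-> 5/6 = 5/6
u -> u = 1/3 -> 1/3 = 1
w <-> u = 5/6 <-> 1/3 = 1/2
(w <-> u) <-> u = 1/2 <-> 1/3 = 5/6
(u -> u) -> ((w <-> u) <-> u) = 1 -> 5/6 = 5/6
((w -> (w -> v)) <-> (v <-> (v -> v))) -> ((u -> u) -> ((w <-> u) <-> u)) = 5/6 -> 5/6 = 1
~(((w -> (w -> v)) <-> (v <-> (v -> v))) -> ((u -> u) -> ((w <-> u) <-> u))) = ~1 = 0
~w = ~5/6 = 1/6
~~w = ~1/6 = 5/6
~u = ~1/3 = 2/3
u <-> ~u = 1/3 <-> 2/3 = 2/3
~~w -> (u <-> ~u) = 5/6 -> 2/3 = 5/6
~(~~w -> (u <-> ~u)) = ~5/6 = 1/6
~(((w -> (w -> v)) <-> (v <-> (v -> v))) -> ((u -> u) -> ((w <-> u) <-> u))) <-> ~(~~w -> (u <-> ~u)) = 0 <-> 1/6 = 5/6
u <-> w = 1/3 <-> 5/6 = 1/2
~w = ~5/6 = 1/6
~w -> w = 1/6 -> 5/6 = 1
(u <-> w) -> (~w -> w) = 1/2 -> 1 = 1
u -> v = 1/3 -> 5/6 = 1
v -> v = 5/6 -> 5/6 = 1
(v -> v) -> w = 1 -> 5/6 = 5/6
(u -> v) <-> ((v -> v) -> w) = 1 <-> 5/6 = 5/6
v <-> u = 5/6 <-> 1/3 = 1/2
u <-> v = 1/3 <-> 5/6 = 1/2
u <-> (u <-> v) = 1/3 <-> 1/2 = 5/6
(v <-> u) -> (u <-> (u <-> v)) = 1/2 -> 5/6 = 1
((u -> v) <-> ((v -> v) -> w)) -> ((v <-> u) -> (u <-> (u <-> v))) = 5/6 -> 1 = 1
((u <-> w) -> (~w -> w)) <-> (((u -> v) <-> ((v -> v) -> w)) -> ((v <-> u) -> (u <-> (u <-> v)))) = 1 <-> 1 = 1
(~(((w -> (w -> v)) <-> (v <-> (v -> v))) -> ((u -> u) -> ((w <-> u) <-> u))) <-> ~(~~w -> (u <-> ~u))) -> (((u <-> w) -> (~w -> w)) <-> (((u -> v) <-> ((v -> v) -> w)) -> ((v <-> u) -> (u <-> (u <-> v))))) = 5/6 -> 1 = 1

1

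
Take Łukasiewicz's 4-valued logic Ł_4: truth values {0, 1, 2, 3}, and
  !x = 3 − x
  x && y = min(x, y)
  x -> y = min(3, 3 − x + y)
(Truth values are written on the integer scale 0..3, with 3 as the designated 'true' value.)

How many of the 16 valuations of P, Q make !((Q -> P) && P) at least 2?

P = 0, Q = 0 ↦ 3  ≥
P = 0, Q = 1 ↦ 3  ≥
P = 0, Q = 2 ↦ 3  ≥
P = 0, Q = 3 ↦ 3  ≥
P = 1, Q = 0 ↦ 2  ≥
P = 1, Q = 1 ↦ 2  ≥
P = 1, Q = 2 ↦ 2  ≥
P = 1, Q = 3 ↦ 2  ≥
P = 2, Q = 0 ↦ 1  <
P = 2, Q = 1 ↦ 1  <
P = 2, Q = 2 ↦ 1  <
P = 2, Q = 3 ↦ 1  <
P = 3, Q = 0 ↦ 0  <
P = 3, Q = 1 ↦ 0  <
P = 3, Q = 2 ↦ 0  <
P = 3, Q = 3 ↦ 0  <
So 8 of the 16 assignments meet the threshold.

8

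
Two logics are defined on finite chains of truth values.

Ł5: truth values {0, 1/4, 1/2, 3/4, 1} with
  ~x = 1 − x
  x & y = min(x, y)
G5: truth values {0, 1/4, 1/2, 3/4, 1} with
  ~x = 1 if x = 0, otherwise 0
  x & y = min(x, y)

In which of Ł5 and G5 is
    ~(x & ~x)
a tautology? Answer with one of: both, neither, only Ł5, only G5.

only G5

In Ł5: at x = 1/4 the value is 3/4 — not a tautology.
In G5: every assignment gives 1 — tautology.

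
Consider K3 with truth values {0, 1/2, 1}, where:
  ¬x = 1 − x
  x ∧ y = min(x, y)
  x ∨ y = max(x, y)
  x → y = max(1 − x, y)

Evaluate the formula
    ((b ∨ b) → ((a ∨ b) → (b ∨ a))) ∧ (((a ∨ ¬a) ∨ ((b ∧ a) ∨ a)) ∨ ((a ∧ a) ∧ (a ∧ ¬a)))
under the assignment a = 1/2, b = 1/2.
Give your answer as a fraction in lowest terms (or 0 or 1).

b ∨ b = 1/2 ∨ 1/2 = 1/2
a ∨ b = 1/2 ∨ 1/2 = 1/2
b ∨ a = 1/2 ∨ 1/2 = 1/2
(a ∨ b) → (b ∨ a) = 1/2 → 1/2 = 1/2
(b ∨ b) → ((a ∨ b) → (b ∨ a)) = 1/2 → 1/2 = 1/2
¬a = ¬1/2 = 1/2
a ∨ ¬a = 1/2 ∨ 1/2 = 1/2
b ∧ a = 1/2 ∧ 1/2 = 1/2
(b ∧ a) ∨ a = 1/2 ∨ 1/2 = 1/2
(a ∨ ¬a) ∨ ((b ∧ a) ∨ a) = 1/2 ∨ 1/2 = 1/2
a ∧ a = 1/2 ∧ 1/2 = 1/2
¬a = ¬1/2 = 1/2
a ∧ ¬a = 1/2 ∧ 1/2 = 1/2
(a ∧ a) ∧ (a ∧ ¬a) = 1/2 ∧ 1/2 = 1/2
((a ∨ ¬a) ∨ ((b ∧ a) ∨ a)) ∨ ((a ∧ a) ∧ (a ∧ ¬a)) = 1/2 ∨ 1/2 = 1/2
((b ∨ b) → ((a ∨ b) → (b ∨ a))) ∧ (((a ∨ ¬a) ∨ ((b ∧ a) ∨ a)) ∨ ((a ∧ a) ∧ (a ∧ ¬a))) = 1/2 ∧ 1/2 = 1/2

1/2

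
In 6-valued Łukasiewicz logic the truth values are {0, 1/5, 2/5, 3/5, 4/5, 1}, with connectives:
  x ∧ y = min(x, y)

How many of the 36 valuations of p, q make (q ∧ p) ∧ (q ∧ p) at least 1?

value 1: 1 assignment (counts)
value 4/5: 3 assignments
value 3/5: 5 assignments
value 2/5: 7 assignments
value 1/5: 9 assignments
value 0: 11 assignments
So 1 of the 36 assignments meets the threshold.

1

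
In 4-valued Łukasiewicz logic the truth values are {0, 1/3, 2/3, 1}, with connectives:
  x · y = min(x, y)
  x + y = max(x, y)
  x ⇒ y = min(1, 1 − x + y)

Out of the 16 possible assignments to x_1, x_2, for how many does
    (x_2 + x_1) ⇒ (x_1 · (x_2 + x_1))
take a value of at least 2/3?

13

x_1 = 0, x_2 = 0 ↦ 1  ≥
x_1 = 0, x_2 = 1/3 ↦ 2/3  ≥
x_1 = 0, x_2 = 2/3 ↦ 1/3  <
x_1 = 0, x_2 = 1 ↦ 0  <
x_1 = 1/3, x_2 = 0 ↦ 1  ≥
x_1 = 1/3, x_2 = 1/3 ↦ 1  ≥
x_1 = 1/3, x_2 = 2/3 ↦ 2/3  ≥
x_1 = 1/3, x_2 = 1 ↦ 1/3  <
x_1 = 2/3, x_2 = 0 ↦ 1  ≥
x_1 = 2/3, x_2 = 1/3 ↦ 1  ≥
x_1 = 2/3, x_2 = 2/3 ↦ 1  ≥
x_1 = 2/3, x_2 = 1 ↦ 2/3  ≥
x_1 = 1, x_2 = 0 ↦ 1  ≥
x_1 = 1, x_2 = 1/3 ↦ 1  ≥
x_1 = 1, x_2 = 2/3 ↦ 1  ≥
x_1 = 1, x_2 = 1 ↦ 1  ≥
So 13 of the 16 assignments meet the threshold.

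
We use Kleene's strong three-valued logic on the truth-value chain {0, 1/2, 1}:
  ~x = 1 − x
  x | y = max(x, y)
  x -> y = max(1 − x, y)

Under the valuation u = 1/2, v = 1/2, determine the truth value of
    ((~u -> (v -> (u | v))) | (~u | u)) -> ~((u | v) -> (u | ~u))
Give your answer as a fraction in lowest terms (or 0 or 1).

~u = ~1/2 = 1/2
u | v = 1/2 | 1/2 = 1/2
v -> (u | v) = 1/2 -> 1/2 = 1/2
~u -> (v -> (u | v)) = 1/2 -> 1/2 = 1/2
~u = ~1/2 = 1/2
~u | u = 1/2 | 1/2 = 1/2
(~u -> (v -> (u | v))) | (~u | u) = 1/2 | 1/2 = 1/2
u | v = 1/2 | 1/2 = 1/2
~u = ~1/2 = 1/2
u | ~u = 1/2 | 1/2 = 1/2
(u | v) -> (u | ~u) = 1/2 -> 1/2 = 1/2
~((u | v) -> (u | ~u)) = ~1/2 = 1/2
((~u -> (v -> (u | v))) | (~u | u)) -> ~((u | v) -> (u | ~u)) = 1/2 -> 1/2 = 1/2

1/2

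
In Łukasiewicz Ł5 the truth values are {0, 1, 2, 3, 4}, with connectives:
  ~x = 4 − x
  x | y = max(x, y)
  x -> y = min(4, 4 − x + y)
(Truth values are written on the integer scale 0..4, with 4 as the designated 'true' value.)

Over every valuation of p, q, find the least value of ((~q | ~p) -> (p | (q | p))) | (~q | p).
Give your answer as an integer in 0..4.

Take p = 0, q = 2:
~q = ~2 = 2
~p = ~0 = 4
~q | ~p = 2 | 4 = 4
q | p = 2 | 0 = 2
p | (q | p) = 0 | 2 = 2
(~q | ~p) -> (p | (q | p)) = 4 -> 2 = 2
~q = ~2 = 2
~q | p = 2 | 0 = 2
((~q | ~p) -> (p | (q | p))) | (~q | p) = 2 | 2 = 2
No assignment yields a value below 2, so this is the minimum.

2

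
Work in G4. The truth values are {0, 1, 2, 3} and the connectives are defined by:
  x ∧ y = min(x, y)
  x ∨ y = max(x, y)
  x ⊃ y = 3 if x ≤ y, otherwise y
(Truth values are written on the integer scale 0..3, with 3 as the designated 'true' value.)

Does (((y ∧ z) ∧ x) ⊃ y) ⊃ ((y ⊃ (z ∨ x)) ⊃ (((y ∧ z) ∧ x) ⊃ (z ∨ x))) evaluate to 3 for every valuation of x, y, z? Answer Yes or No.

At x = 2, y = 0, z = 3, for instance:
y ∧ z = 0 ∧ 3 = 0
(y ∧ z) ∧ x = 0 ∧ 2 = 0
((y ∧ z) ∧ x) ⊃ y = 0 ⊃ 0 = 3
z ∨ x = 3 ∨ 2 = 3
y ⊃ (z ∨ x) = 0 ⊃ 3 = 3
((y ∧ z) ∧ x) ⊃ (z ∨ x) = 0 ⊃ 3 = 3
(y ⊃ (z ∨ x)) ⊃ (((y ∧ z) ∧ x) ⊃ (z ∨ x)) = 3 ⊃ 3 = 3
(((y ∧ z) ∧ x) ⊃ y) ⊃ ((y ⊃ (z ∨ x)) ⊃ (((y ∧ z) ∧ x) ⊃ (z ∨ x))) = 3 ⊃ 3 = 3
and checking the remaining 63 assignments likewise gives ≥ 3 in every case.

Yes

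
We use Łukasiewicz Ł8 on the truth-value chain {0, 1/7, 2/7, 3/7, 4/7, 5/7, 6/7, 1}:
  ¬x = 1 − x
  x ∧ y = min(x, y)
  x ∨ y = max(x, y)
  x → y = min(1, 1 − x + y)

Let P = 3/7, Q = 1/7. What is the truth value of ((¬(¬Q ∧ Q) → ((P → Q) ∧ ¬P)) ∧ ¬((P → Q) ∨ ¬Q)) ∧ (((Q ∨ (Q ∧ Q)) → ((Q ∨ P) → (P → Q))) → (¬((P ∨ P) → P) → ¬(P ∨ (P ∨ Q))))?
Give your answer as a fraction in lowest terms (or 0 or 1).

¬Q = ¬1/7 = 6/7
¬Q ∧ Q = 6/7 ∧ 1/7 = 1/7
¬(¬Q ∧ Q) = ¬1/7 = 6/7
P → Q = 3/7 → 1/7 = 5/7
¬P = ¬3/7 = 4/7
(P → Q) ∧ ¬P = 5/7 ∧ 4/7 = 4/7
¬(¬Q ∧ Q) → ((P → Q) ∧ ¬P) = 6/7 → 4/7 = 5/7
P → Q = 3/7 → 1/7 = 5/7
¬Q = ¬1/7 = 6/7
(P → Q) ∨ ¬Q = 5/7 ∨ 6/7 = 6/7
¬((P → Q) ∨ ¬Q) = ¬6/7 = 1/7
(¬(¬Q ∧ Q) → ((P → Q) ∧ ¬P)) ∧ ¬((P → Q) ∨ ¬Q) = 5/7 ∧ 1/7 = 1/7
Q ∧ Q = 1/7 ∧ 1/7 = 1/7
Q ∨ (Q ∧ Q) = 1/7 ∨ 1/7 = 1/7
Q ∨ P = 1/7 ∨ 3/7 = 3/7
P → Q = 3/7 → 1/7 = 5/7
(Q ∨ P) → (P → Q) = 3/7 → 5/7 = 1
(Q ∨ (Q ∧ Q)) → ((Q ∨ P) → (P → Q)) = 1/7 → 1 = 1
P ∨ P = 3/7 ∨ 3/7 = 3/7
(P ∨ P) → P = 3/7 → 3/7 = 1
¬((P ∨ P) → P) = ¬1 = 0
P ∨ Q = 3/7 ∨ 1/7 = 3/7
P ∨ (P ∨ Q) = 3/7 ∨ 3/7 = 3/7
¬(P ∨ (P ∨ Q)) = ¬3/7 = 4/7
¬((P ∨ P) → P) → ¬(P ∨ (P ∨ Q)) = 0 → 4/7 = 1
((Q ∨ (Q ∧ Q)) → ((Q ∨ P) → (P → Q))) → (¬((P ∨ P) → P) → ¬(P ∨ (P ∨ Q))) = 1 → 1 = 1
((¬(¬Q ∧ Q) → ((P → Q) ∧ ¬P)) ∧ ¬((P → Q) ∨ ¬Q)) ∧ (((Q ∨ (Q ∧ Q)) → ((Q ∨ P) → (P → Q))) → (¬((P ∨ P) → P) → ¬(P ∨ (P ∨ Q)))) = 1/7 ∧ 1 = 1/7

1/7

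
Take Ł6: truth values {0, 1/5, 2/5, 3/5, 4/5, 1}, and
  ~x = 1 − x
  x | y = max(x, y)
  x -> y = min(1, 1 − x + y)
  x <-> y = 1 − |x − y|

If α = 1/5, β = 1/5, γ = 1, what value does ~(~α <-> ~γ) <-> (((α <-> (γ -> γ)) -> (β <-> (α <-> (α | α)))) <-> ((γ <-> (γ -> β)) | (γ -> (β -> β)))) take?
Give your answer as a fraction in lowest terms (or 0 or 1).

4/5

~α = ~1/5 = 4/5
~γ = ~1 = 0
~α <-> ~γ = 4/5 <-> 0 = 1/5
~(~α <-> ~γ) = ~1/5 = 4/5
γ -> γ = 1 -> 1 = 1
α <-> (γ -> γ) = 1/5 <-> 1 = 1/5
α | α = 1/5 | 1/5 = 1/5
α <-> (α | α) = 1/5 <-> 1/5 = 1
β <-> (α <-> (α | α)) = 1/5 <-> 1 = 1/5
(α <-> (γ -> γ)) -> (β <-> (α <-> (α | α))) = 1/5 -> 1/5 = 1
γ -> β = 1 -> 1/5 = 1/5
γ <-> (γ -> β) = 1 <-> 1/5 = 1/5
β -> β = 1/5 -> 1/5 = 1
γ -> (β -> β) = 1 -> 1 = 1
(γ <-> (γ -> β)) | (γ -> (β -> β)) = 1/5 | 1 = 1
((α <-> (γ -> γ)) -> (β <-> (α <-> (α | α)))) <-> ((γ <-> (γ -> β)) | (γ -> (β -> β))) = 1 <-> 1 = 1
~(~α <-> ~γ) <-> (((α <-> (γ -> γ)) -> (β <-> (α <-> (α | α)))) <-> ((γ <-> (γ -> β)) | (γ -> (β -> β)))) = 4/5 <-> 1 = 4/5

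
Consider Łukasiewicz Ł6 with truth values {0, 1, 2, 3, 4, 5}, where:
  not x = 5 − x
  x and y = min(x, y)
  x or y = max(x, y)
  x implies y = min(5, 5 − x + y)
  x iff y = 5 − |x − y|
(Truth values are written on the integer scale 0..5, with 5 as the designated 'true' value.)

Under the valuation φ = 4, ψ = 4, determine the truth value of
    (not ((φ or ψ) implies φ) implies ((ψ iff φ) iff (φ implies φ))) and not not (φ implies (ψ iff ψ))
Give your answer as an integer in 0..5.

φ or ψ = 4 or 4 = 4
(φ or ψ) implies φ = 4 implies 4 = 5
not ((φ or ψ) implies φ) = not 5 = 0
ψ iff φ = 4 iff 4 = 5
φ implies φ = 4 implies 4 = 5
(ψ iff φ) iff (φ implies φ) = 5 iff 5 = 5
not ((φ or ψ) implies φ) implies ((ψ iff φ) iff (φ implies φ)) = 0 implies 5 = 5
ψ iff ψ = 4 iff 4 = 5
φ implies (ψ iff ψ) = 4 implies 5 = 5
not (φ implies (ψ iff ψ)) = not 5 = 0
not not (φ implies (ψ iff ψ)) = not 0 = 5
(not ((φ or ψ) implies φ) implies ((ψ iff φ) iff (φ implies φ))) and not not (φ implies (ψ iff ψ)) = 5 and 5 = 5

5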